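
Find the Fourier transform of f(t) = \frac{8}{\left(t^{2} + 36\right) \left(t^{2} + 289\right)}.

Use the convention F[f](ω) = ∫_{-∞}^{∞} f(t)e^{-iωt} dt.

F(ω) = \frac{4 \pi \left(17 e^{11 \left|{\omega}\right|} - 6\right) e^{- 17 \left|{\omega}\right|}}{12903}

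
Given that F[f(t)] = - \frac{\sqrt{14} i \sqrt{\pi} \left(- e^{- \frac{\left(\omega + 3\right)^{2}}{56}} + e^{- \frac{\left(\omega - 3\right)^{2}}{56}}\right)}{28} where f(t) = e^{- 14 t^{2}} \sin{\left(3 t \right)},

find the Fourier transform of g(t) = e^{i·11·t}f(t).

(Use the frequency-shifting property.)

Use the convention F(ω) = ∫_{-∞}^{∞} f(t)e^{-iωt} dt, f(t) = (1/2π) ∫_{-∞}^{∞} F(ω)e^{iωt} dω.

F[g](ω) = \frac{\sqrt{14} i \sqrt{\pi} e^{- \frac{\left(\omega - 8\right)^{2}}{56}}}{28} - \frac{\sqrt{14} i \sqrt{\pi} e^{- \frac{\left(\omega - 14\right)^{2}}{56}}}{28}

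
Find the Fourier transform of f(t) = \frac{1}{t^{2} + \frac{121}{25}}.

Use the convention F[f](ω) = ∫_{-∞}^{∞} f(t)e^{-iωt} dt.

F(ω) = \frac{5 \pi e^{- \frac{11 \left|{\omega}\right|}{5}}}{11}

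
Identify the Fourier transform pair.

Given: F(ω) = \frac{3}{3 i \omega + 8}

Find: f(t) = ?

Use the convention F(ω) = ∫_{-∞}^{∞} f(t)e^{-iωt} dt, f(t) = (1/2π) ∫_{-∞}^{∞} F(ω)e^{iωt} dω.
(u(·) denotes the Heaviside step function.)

f(t) = e^{- \frac{8 t}{3}} u\left(t\right)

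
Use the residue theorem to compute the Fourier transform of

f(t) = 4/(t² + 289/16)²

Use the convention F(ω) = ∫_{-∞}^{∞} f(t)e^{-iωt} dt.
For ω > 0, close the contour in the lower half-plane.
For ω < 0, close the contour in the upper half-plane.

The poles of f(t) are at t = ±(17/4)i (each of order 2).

Let g(z) = f(z)e^{-iωz}; for large |z| the factor e^{-iωz} decays in the lower half-plane when ω > 0 and in the upper half-plane when ω < 0.

Case ω > 0 (lower half-plane, clockwise contour ⇒ F(ω) = -2πi·ΣRes):
  Res_{z = - \frac{17 i}{4}} g(z) = \frac{16 i \left(17 \omega + 4\right) e^{- \frac{17 \omega}{4}}}{4913} (pole of order 2)
  F(ω) = -2πi·ΣRes = \frac{32 \pi \left(17 \omega + 4\right) e^{- \frac{17 \omega}{4}}}{4913}

Case ω < 0 (upper half-plane, counterclockwise contour ⇒ F(ω) = +2πi·ΣRes):
  Res_{z = \frac{17 i}{4}} g(z) = \frac{16 i \left(17 \omega - 4\right) e^{\frac{17 \omega}{4}}}{4913} (pole of order 2)
  F(ω) = 2πi·ΣRes = \frac{32 \pi \left(4 - 17 \omega\right) e^{\frac{17 \omega}{4}}}{4913}

Both cases combine into a single formula in |ω|:

F(ω) = \frac{32 \pi \left(17 \left|{\omega}\right| + 4\right) e^{- \frac{17 \left|{\omega}\right|}{4}}}{4913}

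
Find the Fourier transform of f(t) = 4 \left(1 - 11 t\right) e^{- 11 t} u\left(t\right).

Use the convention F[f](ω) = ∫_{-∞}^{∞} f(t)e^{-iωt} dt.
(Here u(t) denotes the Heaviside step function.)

F(ω) = \frac{4 i \omega}{- \omega^{2} + 22 i \omega + 121}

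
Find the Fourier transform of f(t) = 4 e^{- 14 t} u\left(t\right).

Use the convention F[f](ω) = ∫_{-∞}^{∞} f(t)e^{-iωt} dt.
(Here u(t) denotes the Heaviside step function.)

F(ω) = \frac{4}{i \omega + 14}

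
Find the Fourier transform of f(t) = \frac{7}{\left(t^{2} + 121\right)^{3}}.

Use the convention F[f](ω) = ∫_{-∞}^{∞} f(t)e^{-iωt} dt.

F(ω) = \frac{7 \pi \left(121 \omega^{2} + 33 \left|{\omega}\right| + 3\right) e^{- 11 \left|{\omega}\right|}}{1288408}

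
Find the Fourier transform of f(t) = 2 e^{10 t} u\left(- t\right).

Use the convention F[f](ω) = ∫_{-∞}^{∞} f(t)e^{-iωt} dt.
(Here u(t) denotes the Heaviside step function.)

F(ω) = - \frac{2}{i \omega - 10}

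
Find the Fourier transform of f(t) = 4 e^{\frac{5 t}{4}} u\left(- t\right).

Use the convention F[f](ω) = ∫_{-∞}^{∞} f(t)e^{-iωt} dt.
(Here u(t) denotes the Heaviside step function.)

F(ω) = - \frac{16}{4 i \omega - 5}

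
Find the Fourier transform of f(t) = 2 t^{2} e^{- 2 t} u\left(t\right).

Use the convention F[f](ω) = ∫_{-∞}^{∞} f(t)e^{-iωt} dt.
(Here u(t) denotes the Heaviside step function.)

F(ω) = \frac{4}{\left(i \omega + 2\right)^{3}}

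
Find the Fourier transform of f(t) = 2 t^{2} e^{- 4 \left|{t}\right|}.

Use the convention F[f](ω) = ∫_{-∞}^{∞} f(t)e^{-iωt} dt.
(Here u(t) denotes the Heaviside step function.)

F(ω) = \frac{32 \left(16 - 3 \omega^{2}\right)}{\left(\omega^{2} + 16\right)^{3}}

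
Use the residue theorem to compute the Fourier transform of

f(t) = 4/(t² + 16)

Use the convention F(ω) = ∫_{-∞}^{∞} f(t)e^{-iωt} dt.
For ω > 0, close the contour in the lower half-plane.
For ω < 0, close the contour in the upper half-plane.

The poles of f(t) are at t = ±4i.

Let g(z) = f(z)e^{-iωz}; for large |z| the factor e^{-iωz} decays in the lower half-plane when ω > 0 and in the upper half-plane when ω < 0.

Case ω > 0 (lower half-plane, clockwise contour ⇒ F(ω) = -2πi·ΣRes):
  Res_{z = - 4 i} g(z) = \frac{i e^{- 4 \omega}}{2}
  F(ω) = -2πi·ΣRes = \pi e^{- 4 \omega}

Case ω < 0 (upper half-plane, counterclockwise contour ⇒ F(ω) = +2πi·ΣRes):
  Res_{z = 4 i} g(z) = - \frac{i e^{4 \omega}}{2}
  F(ω) = 2πi·ΣRes = \pi e^{4 \omega}

Both cases combine into a single formula in |ω|:

F(ω) = \pi e^{- 4 \left|{\omega}\right|}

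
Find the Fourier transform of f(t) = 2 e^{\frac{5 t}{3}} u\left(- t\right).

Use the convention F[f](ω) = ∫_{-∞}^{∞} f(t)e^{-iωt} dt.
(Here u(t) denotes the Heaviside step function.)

F(ω) = - \frac{6}{3 i \omega - 5}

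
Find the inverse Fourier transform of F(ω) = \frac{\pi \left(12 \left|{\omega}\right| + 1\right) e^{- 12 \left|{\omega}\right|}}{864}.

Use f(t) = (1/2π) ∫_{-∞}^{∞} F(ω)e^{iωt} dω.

f(t) = \frac{4}{\left(t^{2} + 144\right)^{2}}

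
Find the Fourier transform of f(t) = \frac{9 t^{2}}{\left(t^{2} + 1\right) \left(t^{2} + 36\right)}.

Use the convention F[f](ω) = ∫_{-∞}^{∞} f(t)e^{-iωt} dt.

F(ω) = \frac{9 \pi \left(6 - e^{5 \left|{\omega}\right|}\right) e^{- 6 \left|{\omega}\right|}}{35}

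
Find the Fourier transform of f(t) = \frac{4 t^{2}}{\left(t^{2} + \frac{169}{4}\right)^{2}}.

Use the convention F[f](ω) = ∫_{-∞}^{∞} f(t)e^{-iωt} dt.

F(ω) = \frac{2 \pi \left(2 - 13 \left|{\omega}\right|\right) e^{- \frac{13 \left|{\omega}\right|}{2}}}{13}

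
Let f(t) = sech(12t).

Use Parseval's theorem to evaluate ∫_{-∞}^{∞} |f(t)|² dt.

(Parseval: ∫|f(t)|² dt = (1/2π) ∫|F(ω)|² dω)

∫|f(t)|² dt = \frac{1}{6}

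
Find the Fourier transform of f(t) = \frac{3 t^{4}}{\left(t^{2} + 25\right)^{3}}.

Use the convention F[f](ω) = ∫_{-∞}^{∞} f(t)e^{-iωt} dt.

F(ω) = \frac{3 \pi \left(25 \omega^{2} - 25 \left|{\omega}\right| + 3\right) e^{- 5 \left|{\omega}\right|}}{40}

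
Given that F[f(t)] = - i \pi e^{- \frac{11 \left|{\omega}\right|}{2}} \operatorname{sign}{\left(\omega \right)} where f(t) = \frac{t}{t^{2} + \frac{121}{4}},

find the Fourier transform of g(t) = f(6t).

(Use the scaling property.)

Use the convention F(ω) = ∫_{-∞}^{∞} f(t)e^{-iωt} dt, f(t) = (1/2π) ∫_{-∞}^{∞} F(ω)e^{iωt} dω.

F[g](ω) = - \frac{i \pi e^{- \frac{11 \left|{\omega}\right|}{12}} \operatorname{sign}{\left(\omega \right)}}{6}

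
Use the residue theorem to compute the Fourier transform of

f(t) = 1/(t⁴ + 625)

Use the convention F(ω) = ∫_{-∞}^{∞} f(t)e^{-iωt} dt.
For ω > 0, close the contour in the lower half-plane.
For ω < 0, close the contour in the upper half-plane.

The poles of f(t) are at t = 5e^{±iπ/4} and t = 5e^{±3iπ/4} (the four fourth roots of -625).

Let g(z) = f(z)e^{-iωz}; for large |z| the factor e^{-iωz} decays in the lower half-plane when ω > 0 and in the upper half-plane when ω < 0.

Case ω > 0 (lower half-plane, clockwise contour ⇒ F(ω) = -2πi·ΣRes):
  Res_{z = - \frac{5 \sqrt{2}}{2} - \frac{5 \sqrt{2} i}{2}} g(z) = \frac{\sqrt{2} i \left(1 - i\right) e^{\frac{5 \sqrt{2} \omega \left(-1 + i\right)}{2}}}{1000}
  Res_{z = \frac{5 \sqrt{2}}{2} - \frac{5 \sqrt{2} i}{2}} g(z) = \frac{\sqrt{2} i \left(1 + i\right) e^{- \frac{5 \sqrt{2} \omega \left(1 + i\right)}{2}}}{1000}
  F(ω) = -2πi·ΣRes = \frac{\sqrt{2} \pi \left(1 - i\right) \left(e^{5 \sqrt{2} i \omega} + i\right) e^{- \frac{5 \sqrt{2} \omega \left(1 + i\right)}{2}}}{500} = \frac{\pi e^{- \frac{5 \sqrt{2} \omega}{2}} \sin{\left(\frac{5 \sqrt{2} \omega}{2} + \frac{\pi}{4} \right)}}{125}

Case ω < 0 (upper half-plane, counterclockwise contour ⇒ F(ω) = +2πi·ΣRes):
  Res_{z = \frac{5 \sqrt{2}}{2} + \frac{5 \sqrt{2} i}{2}} g(z) = \frac{\sqrt{2} i \left(-1 + i\right) e^{\frac{5 \sqrt{2} \omega \left(1 - i\right)}{2}}}{1000}
  Res_{z = - \frac{5 \sqrt{2}}{2} + \frac{5 \sqrt{2} i}{2}} g(z) = \frac{\sqrt{2} \left(1 - i\right) e^{\frac{5 \sqrt{2} \omega \left(1 + i\right)}{2}}}{1000}
  F(ω) = 2πi·ΣRes = - \frac{\sqrt{2} i \pi \left(i \left(1 - i\right) e^{\frac{5 \sqrt{2} \omega \left(1 - i\right)}{2}} - \left(1 - i\right) e^{\frac{5 \sqrt{2} \omega \left(1 + i\right)}{2}}\right)}{500} = \frac{\pi e^{\frac{5 \sqrt{2} \omega}{2}} \cos{\left(\frac{5 \sqrt{2} \omega}{2} + \frac{\pi}{4} \right)}}{125}

Both cases combine into a single formula in |ω|:

F(ω) = \frac{\pi e^{- \frac{5 \sqrt{2} \left|{\omega}\right|}{2}} \sin{\left(\frac{5 \sqrt{2} \left|{\omega}\right|}{2} + \frac{\pi}{4} \right)}}{125}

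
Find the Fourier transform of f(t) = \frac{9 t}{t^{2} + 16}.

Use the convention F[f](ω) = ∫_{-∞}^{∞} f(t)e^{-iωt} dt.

F(ω) = - 9 i \pi e^{- 4 \left|{\omega}\right|} \operatorname{sign}{\left(\omega \right)}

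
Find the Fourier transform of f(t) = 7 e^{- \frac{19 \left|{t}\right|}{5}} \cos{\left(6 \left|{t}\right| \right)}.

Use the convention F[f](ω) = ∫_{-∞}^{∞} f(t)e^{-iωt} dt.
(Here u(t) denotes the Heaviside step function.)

F(ω) = \frac{1330 \left(25 \omega^{2} + 1261\right)}{625 \omega^{4} - 26950 \omega^{2} + 1590121}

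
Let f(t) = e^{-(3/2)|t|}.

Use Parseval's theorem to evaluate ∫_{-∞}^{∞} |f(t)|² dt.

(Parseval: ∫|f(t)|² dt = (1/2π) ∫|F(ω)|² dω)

∫|f(t)|² dt = \frac{2}{3}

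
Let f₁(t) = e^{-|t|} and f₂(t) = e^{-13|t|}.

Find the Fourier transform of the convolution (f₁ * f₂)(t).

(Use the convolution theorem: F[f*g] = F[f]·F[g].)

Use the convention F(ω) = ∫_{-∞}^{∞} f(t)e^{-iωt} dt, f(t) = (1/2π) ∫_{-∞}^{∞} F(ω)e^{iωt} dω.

F[f₁*f₂](ω) = \frac{52}{\left(\omega^{2} + 1\right) \left(\omega^{2} + 169\right)}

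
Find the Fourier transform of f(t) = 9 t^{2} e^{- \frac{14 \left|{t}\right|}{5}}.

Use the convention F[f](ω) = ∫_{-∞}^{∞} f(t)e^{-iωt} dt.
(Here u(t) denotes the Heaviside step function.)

F(ω) = \frac{63000 \left(196 - 75 \omega^{2}\right)}{\left(25 \omega^{2} + 196\right)^{3}}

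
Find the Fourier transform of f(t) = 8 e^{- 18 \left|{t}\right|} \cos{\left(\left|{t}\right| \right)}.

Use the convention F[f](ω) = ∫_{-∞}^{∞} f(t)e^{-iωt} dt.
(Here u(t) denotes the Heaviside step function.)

F(ω) = \frac{288 \left(\omega^{2} + 325\right)}{\omega^{4} + 646 \omega^{2} + 105625}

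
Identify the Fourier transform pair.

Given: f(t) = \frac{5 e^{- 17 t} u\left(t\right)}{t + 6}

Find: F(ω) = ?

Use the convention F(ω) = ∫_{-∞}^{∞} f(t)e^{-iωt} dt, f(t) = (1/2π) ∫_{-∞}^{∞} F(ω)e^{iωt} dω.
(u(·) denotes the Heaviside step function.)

F(ω) = 5 e^{6 i \omega + 102} \operatorname{E}_{1}\left(6 i \omega + 102\right)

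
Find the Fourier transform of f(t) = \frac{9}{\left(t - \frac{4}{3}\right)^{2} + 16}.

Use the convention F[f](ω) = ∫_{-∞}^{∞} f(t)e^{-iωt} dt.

F(ω) = \frac{9 \pi e^{- \frac{4 i \omega}{3} - 4 \left|{\omega}\right|}}{4}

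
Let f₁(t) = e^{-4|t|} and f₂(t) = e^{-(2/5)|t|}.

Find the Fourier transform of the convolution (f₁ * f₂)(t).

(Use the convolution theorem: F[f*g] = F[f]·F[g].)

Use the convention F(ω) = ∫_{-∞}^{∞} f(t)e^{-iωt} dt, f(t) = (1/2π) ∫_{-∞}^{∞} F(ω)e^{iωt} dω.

F[f₁*f₂](ω) = \frac{160}{\left(\omega^{2} + 16\right) \left(25 \omega^{2} + 4\right)}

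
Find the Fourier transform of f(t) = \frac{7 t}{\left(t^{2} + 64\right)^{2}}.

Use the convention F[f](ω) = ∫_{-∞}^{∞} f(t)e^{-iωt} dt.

F(ω) = - \frac{7 i \pi \omega e^{- 8 \left|{\omega}\right|}}{16}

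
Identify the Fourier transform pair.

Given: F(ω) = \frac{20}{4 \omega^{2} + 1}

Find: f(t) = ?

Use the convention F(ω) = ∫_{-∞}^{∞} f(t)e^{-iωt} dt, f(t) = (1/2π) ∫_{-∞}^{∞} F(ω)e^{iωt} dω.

f(t) = 5 e^{- \frac{\left|{t}\right|}{2}}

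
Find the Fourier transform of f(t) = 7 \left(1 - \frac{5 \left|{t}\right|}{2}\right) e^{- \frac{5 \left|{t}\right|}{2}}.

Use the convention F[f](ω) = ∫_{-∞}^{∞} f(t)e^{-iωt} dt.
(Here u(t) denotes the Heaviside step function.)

F(ω) = \frac{1120 \omega^{2}}{\left(4 \omega^{2} + 25\right)^{2}}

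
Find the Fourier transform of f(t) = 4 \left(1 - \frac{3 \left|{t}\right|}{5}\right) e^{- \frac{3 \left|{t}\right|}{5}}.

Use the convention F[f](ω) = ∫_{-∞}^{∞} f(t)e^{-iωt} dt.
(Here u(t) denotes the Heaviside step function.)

F(ω) = \frac{6000 \omega^{2}}{\left(25 \omega^{2} + 9\right)^{2}}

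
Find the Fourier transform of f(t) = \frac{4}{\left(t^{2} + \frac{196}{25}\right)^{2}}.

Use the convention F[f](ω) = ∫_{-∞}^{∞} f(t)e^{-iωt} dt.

F(ω) = \frac{25 \pi \left(14 \left|{\omega}\right| + 5\right) e^{- \frac{14 \left|{\omega}\right|}{5}}}{1372}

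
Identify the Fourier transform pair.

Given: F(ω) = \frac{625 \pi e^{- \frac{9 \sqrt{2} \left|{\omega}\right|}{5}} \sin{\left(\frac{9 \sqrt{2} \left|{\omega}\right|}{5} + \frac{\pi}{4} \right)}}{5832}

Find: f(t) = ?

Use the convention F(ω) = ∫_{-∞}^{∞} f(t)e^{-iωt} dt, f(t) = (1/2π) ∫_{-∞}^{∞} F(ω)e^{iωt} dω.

f(t) = \frac{5}{t^{4} + \frac{104976}{625}}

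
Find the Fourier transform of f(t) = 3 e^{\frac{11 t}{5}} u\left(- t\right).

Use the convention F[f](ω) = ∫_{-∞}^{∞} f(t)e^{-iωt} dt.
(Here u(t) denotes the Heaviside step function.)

F(ω) = - \frac{15}{5 i \omega - 11}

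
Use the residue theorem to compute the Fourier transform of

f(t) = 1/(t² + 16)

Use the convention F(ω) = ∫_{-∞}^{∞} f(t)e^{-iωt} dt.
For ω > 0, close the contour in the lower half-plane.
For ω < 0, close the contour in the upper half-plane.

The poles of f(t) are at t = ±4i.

Let g(z) = f(z)e^{-iωz}; for large |z| the factor e^{-iωz} decays in the lower half-plane when ω > 0 and in the upper half-plane when ω < 0.

Case ω > 0 (lower half-plane, clockwise contour ⇒ F(ω) = -2πi·ΣRes):
  Res_{z = - 4 i} g(z) = \frac{i e^{- 4 \omega}}{8}
  F(ω) = -2πi·ΣRes = \frac{\pi e^{- 4 \omega}}{4}

Case ω < 0 (upper half-plane, counterclockwise contour ⇒ F(ω) = +2πi·ΣRes):
  Res_{z = 4 i} g(z) = - \frac{i e^{4 \omega}}{8}
  F(ω) = 2πi·ΣRes = \frac{\pi e^{4 \omega}}{4}

Both cases combine into a single formula in |ω|:

F(ω) = \frac{\pi e^{- 4 \left|{\omega}\right|}}{4}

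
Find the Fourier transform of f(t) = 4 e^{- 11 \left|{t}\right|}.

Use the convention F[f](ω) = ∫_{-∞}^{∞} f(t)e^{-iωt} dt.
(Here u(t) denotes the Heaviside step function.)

F(ω) = \frac{88}{\omega^{2} + 121}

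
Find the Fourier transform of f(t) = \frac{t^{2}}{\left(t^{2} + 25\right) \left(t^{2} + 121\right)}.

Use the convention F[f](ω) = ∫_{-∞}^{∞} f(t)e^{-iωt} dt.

F(ω) = \frac{\pi \left(11 - 5 e^{6 \left|{\omega}\right|}\right) e^{- 11 \left|{\omega}\right|}}{96}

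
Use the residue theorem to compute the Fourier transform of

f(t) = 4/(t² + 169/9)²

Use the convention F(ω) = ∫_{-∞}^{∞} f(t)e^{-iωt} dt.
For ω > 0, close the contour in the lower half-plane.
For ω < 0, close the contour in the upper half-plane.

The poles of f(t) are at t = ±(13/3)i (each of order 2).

Let g(z) = f(z)e^{-iωz}; for large |z| the factor e^{-iωz} decays in the lower half-plane when ω > 0 and in the upper half-plane when ω < 0.

Case ω > 0 (lower half-plane, clockwise contour ⇒ F(ω) = -2πi·ΣRes):
  Res_{z = - \frac{13 i}{3}} g(z) = \frac{9 i \left(13 \omega + 3\right) e^{- \frac{13 \omega}{3}}}{2197} (pole of order 2)
  F(ω) = -2πi·ΣRes = \frac{18 \pi \left(13 \omega + 3\right) e^{- \frac{13 \omega}{3}}}{2197}

Case ω < 0 (upper half-plane, counterclockwise contour ⇒ F(ω) = +2πi·ΣRes):
  Res_{z = \frac{13 i}{3}} g(z) = \frac{9 i \left(13 \omega - 3\right) e^{\frac{13 \omega}{3}}}{2197} (pole of order 2)
  F(ω) = 2πi·ΣRes = \frac{18 \pi \left(3 - 13 \omega\right) e^{\frac{13 \omega}{3}}}{2197}

Both cases combine into a single formula in |ω|:

F(ω) = \frac{18 \pi \left(13 \left|{\omega}\right| + 3\right) e^{- \frac{13 \left|{\omega}\right|}{3}}}{2197}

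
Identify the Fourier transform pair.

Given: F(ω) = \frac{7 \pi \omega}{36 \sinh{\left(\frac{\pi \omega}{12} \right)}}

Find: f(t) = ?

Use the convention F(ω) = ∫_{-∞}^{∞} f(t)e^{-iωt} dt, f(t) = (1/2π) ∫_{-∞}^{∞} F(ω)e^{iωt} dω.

f(t) = \frac{7}{\cosh^{2}{\left(6 t \right)}}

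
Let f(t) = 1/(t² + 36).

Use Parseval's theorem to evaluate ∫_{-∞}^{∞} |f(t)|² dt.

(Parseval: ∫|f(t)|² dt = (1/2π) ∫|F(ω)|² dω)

∫|f(t)|² dt = \frac{\pi}{432}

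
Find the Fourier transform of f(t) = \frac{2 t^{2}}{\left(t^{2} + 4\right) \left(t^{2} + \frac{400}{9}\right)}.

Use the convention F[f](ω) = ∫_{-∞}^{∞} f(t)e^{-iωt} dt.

F(ω) = - \frac{9 \pi e^{- 2 \left|{\omega}\right|}}{91} + \frac{30 \pi e^{- \frac{20 \left|{\omega}\right|}{3}}}{91}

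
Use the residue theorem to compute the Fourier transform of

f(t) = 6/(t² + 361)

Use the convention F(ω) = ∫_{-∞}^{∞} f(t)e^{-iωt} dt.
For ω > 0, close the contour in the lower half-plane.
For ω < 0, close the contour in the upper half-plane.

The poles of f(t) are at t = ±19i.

Let g(z) = f(z)e^{-iωz}; for large |z| the factor e^{-iωz} decays in the lower half-plane when ω > 0 and in the upper half-plane when ω < 0.

Case ω > 0 (lower half-plane, clockwise contour ⇒ F(ω) = -2πi·ΣRes):
  Res_{z = - 19 i} g(z) = \frac{3 i e^{- 19 \omega}}{19}
  F(ω) = -2πi·ΣRes = \frac{6 \pi e^{- 19 \omega}}{19}

Case ω < 0 (upper half-plane, counterclockwise contour ⇒ F(ω) = +2πi·ΣRes):
  Res_{z = 19 i} g(z) = - \frac{3 i e^{19 \omega}}{19}
  F(ω) = 2πi·ΣRes = \frac{6 \pi e^{19 \omega}}{19}

Both cases combine into a single formula in |ω|:

F(ω) = \frac{6 \pi e^{- 19 \left|{\omega}\right|}}{19}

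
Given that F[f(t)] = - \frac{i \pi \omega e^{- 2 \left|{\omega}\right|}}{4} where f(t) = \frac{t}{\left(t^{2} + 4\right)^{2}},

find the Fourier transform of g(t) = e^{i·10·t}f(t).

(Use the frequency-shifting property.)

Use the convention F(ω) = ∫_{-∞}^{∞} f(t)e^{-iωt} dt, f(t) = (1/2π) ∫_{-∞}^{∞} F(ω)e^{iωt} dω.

F[g](ω) = \frac{i \pi \left(10 - \omega\right) e^{- 2 \left|{\omega - 10}\right|}}{4}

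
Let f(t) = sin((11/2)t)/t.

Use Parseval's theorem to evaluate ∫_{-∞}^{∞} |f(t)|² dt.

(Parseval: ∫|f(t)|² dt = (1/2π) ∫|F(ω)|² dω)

∫|f(t)|² dt = \frac{11 \pi}{2}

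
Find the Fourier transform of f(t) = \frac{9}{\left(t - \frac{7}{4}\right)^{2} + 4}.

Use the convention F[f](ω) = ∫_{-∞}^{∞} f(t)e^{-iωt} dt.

F(ω) = \frac{9 \pi e^{- \frac{7 i \omega}{4} - 2 \left|{\omega}\right|}}{2}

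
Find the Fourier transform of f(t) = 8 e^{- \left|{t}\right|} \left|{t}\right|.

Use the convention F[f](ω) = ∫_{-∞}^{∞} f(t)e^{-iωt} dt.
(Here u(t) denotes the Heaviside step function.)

F(ω) = \frac{16 \left(1 - \omega^{2}\right)}{\left(\omega^{2} + 1\right)^{2}}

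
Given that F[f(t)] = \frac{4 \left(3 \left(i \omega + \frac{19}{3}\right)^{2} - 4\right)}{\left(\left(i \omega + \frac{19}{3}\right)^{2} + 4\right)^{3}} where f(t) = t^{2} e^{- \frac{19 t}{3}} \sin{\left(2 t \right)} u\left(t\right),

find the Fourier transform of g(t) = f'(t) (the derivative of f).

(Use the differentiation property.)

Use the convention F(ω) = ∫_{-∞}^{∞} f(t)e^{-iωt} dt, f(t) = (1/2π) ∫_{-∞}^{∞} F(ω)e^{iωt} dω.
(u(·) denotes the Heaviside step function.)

F[g](ω) = \frac{972 i \omega \left(\left(3 i \omega + 19\right)^{2} - 12\right)}{\left(\left(3 i \omega + 19\right)^{2} + 36\right)^{3}}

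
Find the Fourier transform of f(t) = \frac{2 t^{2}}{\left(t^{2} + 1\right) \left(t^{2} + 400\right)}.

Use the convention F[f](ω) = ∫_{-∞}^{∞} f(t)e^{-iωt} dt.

F(ω) = \frac{2 \pi \left(20 - e^{19 \left|{\omega}\right|}\right) e^{- 20 \left|{\omega}\right|}}{399}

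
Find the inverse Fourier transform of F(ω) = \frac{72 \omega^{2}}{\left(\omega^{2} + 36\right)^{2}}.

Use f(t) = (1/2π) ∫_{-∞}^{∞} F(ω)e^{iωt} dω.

f(t) = 3 \left(1 - 6 \left|{t}\right|\right) e^{- 6 \left|{t}\right|}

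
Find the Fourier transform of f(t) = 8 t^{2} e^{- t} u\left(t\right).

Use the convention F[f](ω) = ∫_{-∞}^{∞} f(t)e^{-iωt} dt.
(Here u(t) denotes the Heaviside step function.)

F(ω) = \frac{16}{\left(i \omega + 1\right)^{3}}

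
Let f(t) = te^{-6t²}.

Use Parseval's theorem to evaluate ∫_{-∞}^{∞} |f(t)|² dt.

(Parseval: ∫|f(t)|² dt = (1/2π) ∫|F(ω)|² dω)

∫|f(t)|² dt = \frac{\sqrt{3} \sqrt{\pi}}{144}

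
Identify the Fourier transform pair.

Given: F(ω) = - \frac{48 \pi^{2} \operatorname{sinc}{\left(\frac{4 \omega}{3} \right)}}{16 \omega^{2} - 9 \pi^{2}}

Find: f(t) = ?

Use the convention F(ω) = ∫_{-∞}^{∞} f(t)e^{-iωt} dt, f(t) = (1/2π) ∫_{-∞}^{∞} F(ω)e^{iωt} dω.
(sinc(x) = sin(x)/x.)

f(t) = 4 \left(\begin{cases} \cos^{2}{\left(\frac{3 \pi t}{8} \right)} & \text{for}\: \left|{t}\right| < \frac{4}{3} \\0 & \text{otherwise} \end{cases}\right)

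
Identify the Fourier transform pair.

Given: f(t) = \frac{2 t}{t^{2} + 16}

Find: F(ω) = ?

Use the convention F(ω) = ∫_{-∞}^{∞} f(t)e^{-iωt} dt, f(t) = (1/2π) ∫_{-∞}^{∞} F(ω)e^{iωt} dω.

F(ω) = - 2 i \pi e^{- 4 \left|{\omega}\right|} \operatorname{sign}{\left(\omega \right)}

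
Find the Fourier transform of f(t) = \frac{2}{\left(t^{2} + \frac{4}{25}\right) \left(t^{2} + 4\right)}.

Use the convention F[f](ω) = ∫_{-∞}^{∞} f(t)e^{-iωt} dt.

F(ω) = - \frac{25 \pi e^{- 2 \left|{\omega}\right|}}{96} + \frac{125 \pi e^{- \frac{2 \left|{\omega}\right|}{5}}}{96}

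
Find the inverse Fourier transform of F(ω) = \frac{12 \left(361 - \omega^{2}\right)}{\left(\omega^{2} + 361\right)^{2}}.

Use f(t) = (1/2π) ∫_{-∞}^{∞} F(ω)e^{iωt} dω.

f(t) = 6 e^{- 19 \left|{t}\right|} \left|{t}\right|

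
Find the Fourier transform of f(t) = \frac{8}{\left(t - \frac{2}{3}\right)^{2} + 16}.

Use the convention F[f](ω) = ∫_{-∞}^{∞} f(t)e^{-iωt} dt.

F(ω) = 2 \pi e^{- \frac{2 i \omega}{3} - 4 \left|{\omega}\right|}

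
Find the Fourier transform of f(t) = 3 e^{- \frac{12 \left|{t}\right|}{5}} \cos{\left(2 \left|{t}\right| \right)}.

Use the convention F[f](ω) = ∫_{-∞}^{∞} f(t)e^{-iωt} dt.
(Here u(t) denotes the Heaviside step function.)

F(ω) = \frac{360 \left(25 \omega^{2} + 244\right)}{625 \omega^{4} + 2200 \omega^{2} + 59536}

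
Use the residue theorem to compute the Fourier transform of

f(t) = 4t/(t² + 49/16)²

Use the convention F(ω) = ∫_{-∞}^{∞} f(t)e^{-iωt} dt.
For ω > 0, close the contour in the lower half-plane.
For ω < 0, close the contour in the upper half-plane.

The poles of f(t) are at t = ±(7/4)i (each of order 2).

Let g(z) = f(z)e^{-iωz}; for large |z| the factor e^{-iωz} decays in the lower half-plane when ω > 0 and in the upper half-plane when ω < 0.

Case ω > 0 (lower half-plane, clockwise contour ⇒ F(ω) = -2πi·ΣRes):
  Res_{z = - \frac{7 i}{4}} g(z) = \frac{4 \omega e^{- \frac{7 \omega}{4}}}{7} (pole of order 2)
  F(ω) = -2πi·ΣRes = - \frac{8 i \pi \omega e^{- \frac{7 \omega}{4}}}{7}

Case ω < 0 (upper half-plane, counterclockwise contour ⇒ F(ω) = +2πi·ΣRes):
  Res_{z = \frac{7 i}{4}} g(z) = - \frac{4 \omega e^{\frac{7 \omega}{4}}}{7} (pole of order 2)
  F(ω) = 2πi·ΣRes = - \frac{8 i \pi \omega e^{\frac{7 \omega}{4}}}{7}

Both cases combine into a single formula in |ω|:

F(ω) = - \frac{8 i \pi \omega e^{- \frac{7 \left|{\omega}\right|}{4}}}{7}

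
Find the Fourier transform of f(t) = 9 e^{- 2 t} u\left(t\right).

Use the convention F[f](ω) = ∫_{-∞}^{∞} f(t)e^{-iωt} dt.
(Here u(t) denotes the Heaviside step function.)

F(ω) = \frac{9}{i \omega + 2}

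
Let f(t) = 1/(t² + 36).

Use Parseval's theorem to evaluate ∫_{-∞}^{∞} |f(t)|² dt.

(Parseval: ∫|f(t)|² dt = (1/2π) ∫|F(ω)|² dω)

∫|f(t)|² dt = \frac{\pi}{432}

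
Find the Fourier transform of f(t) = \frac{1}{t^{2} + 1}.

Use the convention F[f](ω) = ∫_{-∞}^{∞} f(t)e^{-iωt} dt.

F(ω) = \pi e^{- \left|{\omega}\right|}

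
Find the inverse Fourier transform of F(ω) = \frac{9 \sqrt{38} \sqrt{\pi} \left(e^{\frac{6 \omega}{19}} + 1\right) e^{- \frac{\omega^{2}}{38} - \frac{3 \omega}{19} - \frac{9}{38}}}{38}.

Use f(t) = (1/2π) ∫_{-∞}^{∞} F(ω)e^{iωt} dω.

f(t) = 9 e^{- \frac{19 t^{2}}{2}} \cos{\left(3 t \right)}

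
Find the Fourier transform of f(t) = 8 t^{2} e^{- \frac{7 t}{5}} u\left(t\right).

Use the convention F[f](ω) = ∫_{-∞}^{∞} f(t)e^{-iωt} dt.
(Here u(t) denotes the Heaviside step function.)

F(ω) = \frac{2000}{\left(5 i \omega + 7\right)^{3}}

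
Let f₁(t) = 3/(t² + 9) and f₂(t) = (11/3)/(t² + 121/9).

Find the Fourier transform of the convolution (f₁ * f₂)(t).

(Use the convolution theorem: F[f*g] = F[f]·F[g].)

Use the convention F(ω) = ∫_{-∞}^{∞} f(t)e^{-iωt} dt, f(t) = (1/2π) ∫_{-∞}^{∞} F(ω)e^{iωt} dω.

F[f₁*f₂](ω) = \pi^{2} e^{- \frac{20 \left|{\omega}\right|}{3}}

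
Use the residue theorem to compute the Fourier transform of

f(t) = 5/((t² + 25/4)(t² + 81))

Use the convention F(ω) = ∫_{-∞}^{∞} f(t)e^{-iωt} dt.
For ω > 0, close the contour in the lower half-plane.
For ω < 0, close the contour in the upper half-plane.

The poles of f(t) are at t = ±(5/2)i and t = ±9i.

Let g(z) = f(z)e^{-iωz}; for large |z| the factor e^{-iωz} decays in the lower half-plane when ω > 0 and in the upper half-plane when ω < 0.

Case ω > 0 (lower half-plane, clockwise contour ⇒ F(ω) = -2πi·ΣRes):
  Res_{z = - \frac{5 i}{2}} g(z) = \frac{4 i e^{- \frac{5 \omega}{2}}}{299}
  Res_{z = - 9 i} g(z) = - \frac{10 i e^{- 9 \omega}}{2691}
  F(ω) = -2πi·ΣRes = - \frac{20 \pi e^{- 9 \omega}}{2691} + \frac{8 \pi e^{- \frac{5 \omega}{2}}}{299}

Case ω < 0 (upper half-plane, counterclockwise contour ⇒ F(ω) = +2πi·ΣRes):
  Res_{z = \frac{5 i}{2}} g(z) = - \frac{4 i e^{\frac{5 \omega}{2}}}{299}
  Res_{z = 9 i} g(z) = \frac{10 i e^{9 \omega}}{2691}
  F(ω) = 2πi·ΣRes = \frac{4 \pi \left(18 e^{\frac{5 \omega}{2}} - 5 e^{9 \omega}\right)}{2691}

Both cases combine into a single formula in |ω|:

F(ω) = - \frac{20 \pi e^{- 9 \left|{\omega}\right|}}{2691} + \frac{8 \pi e^{- \frac{5 \left|{\omega}\right|}{2}}}{299}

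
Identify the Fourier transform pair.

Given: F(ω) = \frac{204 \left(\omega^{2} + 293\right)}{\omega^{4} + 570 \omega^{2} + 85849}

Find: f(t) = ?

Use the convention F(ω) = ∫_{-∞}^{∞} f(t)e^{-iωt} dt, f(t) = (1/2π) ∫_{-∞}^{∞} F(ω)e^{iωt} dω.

f(t) = 6 e^{- 17 \left|{t}\right|} \cos{\left(2 \left|{t}\right| \right)}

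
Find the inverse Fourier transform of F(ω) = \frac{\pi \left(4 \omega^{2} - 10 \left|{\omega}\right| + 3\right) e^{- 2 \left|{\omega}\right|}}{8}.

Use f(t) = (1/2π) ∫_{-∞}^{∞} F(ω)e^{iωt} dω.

f(t) = \frac{2 t^{4}}{\left(t^{2} + 4\right)^{3}}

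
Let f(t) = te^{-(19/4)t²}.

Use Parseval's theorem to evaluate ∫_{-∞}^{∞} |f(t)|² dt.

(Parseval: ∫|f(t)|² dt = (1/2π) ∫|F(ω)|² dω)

∫|f(t)|² dt = \frac{\sqrt{38} \sqrt{\pi}}{361}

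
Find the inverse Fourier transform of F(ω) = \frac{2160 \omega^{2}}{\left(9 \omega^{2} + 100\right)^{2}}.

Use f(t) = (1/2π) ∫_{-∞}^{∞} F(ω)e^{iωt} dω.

f(t) = 2 \left(1 - \frac{10 \left|{t}\right|}{3}\right) e^{- \frac{10 \left|{t}\right|}{3}}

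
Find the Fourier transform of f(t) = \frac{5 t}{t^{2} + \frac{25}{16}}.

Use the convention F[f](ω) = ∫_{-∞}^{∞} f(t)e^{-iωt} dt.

F(ω) = - 5 i \pi e^{- \frac{5 \left|{\omega}\right|}{4}} \operatorname{sign}{\left(\omega \right)}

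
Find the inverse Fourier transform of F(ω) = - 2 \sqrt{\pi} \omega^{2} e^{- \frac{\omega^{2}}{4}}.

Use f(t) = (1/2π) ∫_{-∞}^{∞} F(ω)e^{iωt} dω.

f(t) = 2 \left(4 t^{2} - 2\right) e^{- t^{2}}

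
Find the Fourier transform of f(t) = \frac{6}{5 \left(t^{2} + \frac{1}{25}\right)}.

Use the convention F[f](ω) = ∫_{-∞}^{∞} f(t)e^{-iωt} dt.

F(ω) = 6 \pi e^{- \frac{\left|{\omega}\right|}{5}}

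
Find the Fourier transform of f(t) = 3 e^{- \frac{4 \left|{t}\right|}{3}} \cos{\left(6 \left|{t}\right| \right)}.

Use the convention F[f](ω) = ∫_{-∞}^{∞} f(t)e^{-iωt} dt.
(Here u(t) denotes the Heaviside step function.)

F(ω) = \frac{72 \left(9 \omega^{2} + 340\right)}{81 \omega^{4} - 5544 \omega^{2} + 115600}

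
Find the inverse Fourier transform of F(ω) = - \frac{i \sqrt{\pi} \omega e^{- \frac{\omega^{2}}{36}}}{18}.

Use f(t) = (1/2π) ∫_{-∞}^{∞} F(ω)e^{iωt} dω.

f(t) = 3 t e^{- 9 t^{2}}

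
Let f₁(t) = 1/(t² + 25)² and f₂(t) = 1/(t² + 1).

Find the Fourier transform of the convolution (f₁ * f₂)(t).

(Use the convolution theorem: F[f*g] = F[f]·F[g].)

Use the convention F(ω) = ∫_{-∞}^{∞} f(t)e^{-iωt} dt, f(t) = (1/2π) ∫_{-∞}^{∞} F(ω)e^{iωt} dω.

F[f₁*f₂](ω) = \frac{\pi^{2} \left(5 \left|{\omega}\right| + 1\right) e^{- 6 \left|{\omega}\right|}}{250}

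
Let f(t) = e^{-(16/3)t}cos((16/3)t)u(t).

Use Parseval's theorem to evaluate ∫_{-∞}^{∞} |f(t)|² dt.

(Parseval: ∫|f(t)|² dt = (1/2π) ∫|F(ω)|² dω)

∫|f(t)|² dt = \frac{9}{128}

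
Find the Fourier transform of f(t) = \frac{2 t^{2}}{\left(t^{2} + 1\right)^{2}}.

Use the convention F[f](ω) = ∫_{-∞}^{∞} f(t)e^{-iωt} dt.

F(ω) = \pi \left(1 - \left|{\omega}\right|\right) e^{- \left|{\omega}\right|}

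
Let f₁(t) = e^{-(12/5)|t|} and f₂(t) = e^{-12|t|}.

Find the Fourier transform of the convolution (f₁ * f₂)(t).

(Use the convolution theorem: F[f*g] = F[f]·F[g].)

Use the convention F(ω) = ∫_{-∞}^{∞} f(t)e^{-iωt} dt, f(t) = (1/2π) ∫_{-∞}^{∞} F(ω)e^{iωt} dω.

F[f₁*f₂](ω) = \frac{2880}{\left(\omega^{2} + 144\right) \left(25 \omega^{2} + 144\right)}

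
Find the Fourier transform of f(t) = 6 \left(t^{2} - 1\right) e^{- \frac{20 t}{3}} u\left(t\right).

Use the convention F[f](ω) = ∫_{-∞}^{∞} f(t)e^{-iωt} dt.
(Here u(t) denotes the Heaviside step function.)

F(ω) = \frac{18 \left(54 i \omega - \left(3 i \omega + 20\right)^{3} + 360\right)}{\left(3 i \omega + 20\right)^{4}}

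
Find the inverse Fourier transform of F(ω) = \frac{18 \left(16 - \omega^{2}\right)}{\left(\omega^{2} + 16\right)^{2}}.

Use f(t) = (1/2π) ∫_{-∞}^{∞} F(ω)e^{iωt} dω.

f(t) = 9 e^{- 4 \left|{t}\right|} \left|{t}\right|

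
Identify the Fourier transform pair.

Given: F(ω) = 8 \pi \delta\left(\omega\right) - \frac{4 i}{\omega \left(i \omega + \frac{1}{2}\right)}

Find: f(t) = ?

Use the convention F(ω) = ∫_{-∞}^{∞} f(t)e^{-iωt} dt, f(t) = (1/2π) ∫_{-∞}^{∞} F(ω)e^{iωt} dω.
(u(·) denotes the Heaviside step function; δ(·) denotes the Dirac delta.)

f(t) = 8 \left(1 - e^{- \frac{t}{2}}\right) u\left(t\right)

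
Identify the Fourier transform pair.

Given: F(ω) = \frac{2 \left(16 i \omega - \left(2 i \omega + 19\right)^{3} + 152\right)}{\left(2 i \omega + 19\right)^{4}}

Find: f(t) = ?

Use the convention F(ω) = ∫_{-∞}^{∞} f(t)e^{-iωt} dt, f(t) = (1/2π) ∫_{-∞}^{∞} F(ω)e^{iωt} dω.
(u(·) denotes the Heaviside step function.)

f(t) = \left(t^{2} - 1\right) e^{- \frac{19 t}{2}} u\left(t\right)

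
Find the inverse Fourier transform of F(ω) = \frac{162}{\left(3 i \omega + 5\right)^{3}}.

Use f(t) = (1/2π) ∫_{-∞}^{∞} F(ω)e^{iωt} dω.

f(t) = 3 t^{2} e^{- \frac{5 t}{3}} u\left(t\right)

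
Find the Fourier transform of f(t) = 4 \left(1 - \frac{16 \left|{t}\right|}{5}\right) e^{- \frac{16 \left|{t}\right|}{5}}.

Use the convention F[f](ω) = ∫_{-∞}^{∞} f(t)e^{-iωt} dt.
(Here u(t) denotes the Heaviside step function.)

F(ω) = \frac{32000 \omega^{2}}{\left(25 \omega^{2} + 256\right)^{2}}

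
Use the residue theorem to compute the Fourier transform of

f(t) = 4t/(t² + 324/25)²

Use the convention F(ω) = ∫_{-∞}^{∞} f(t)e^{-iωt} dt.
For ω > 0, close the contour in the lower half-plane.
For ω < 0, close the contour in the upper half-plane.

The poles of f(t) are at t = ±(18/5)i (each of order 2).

Let g(z) = f(z)e^{-iωz}; for large |z| the factor e^{-iωz} decays in the lower half-plane when ω > 0 and in the upper half-plane when ω < 0.

Case ω > 0 (lower half-plane, clockwise contour ⇒ F(ω) = -2πi·ΣRes):
  Res_{z = - \frac{18 i}{5}} g(z) = \frac{5 \omega e^{- \frac{18 \omega}{5}}}{18} (pole of order 2)
  F(ω) = -2πi·ΣRes = - \frac{5 i \pi \omega e^{- \frac{18 \omega}{5}}}{9}

Case ω < 0 (upper half-plane, counterclockwise contour ⇒ F(ω) = +2πi·ΣRes):
  Res_{z = \frac{18 i}{5}} g(z) = - \frac{5 \omega e^{\frac{18 \omega}{5}}}{18} (pole of order 2)
  F(ω) = 2πi·ΣRes = - \frac{5 i \pi \omega e^{\frac{18 \omega}{5}}}{9}

Both cases combine into a single formula in |ω|:

F(ω) = - \frac{5 i \pi \omega e^{- \frac{18 \left|{\omega}\right|}{5}}}{9}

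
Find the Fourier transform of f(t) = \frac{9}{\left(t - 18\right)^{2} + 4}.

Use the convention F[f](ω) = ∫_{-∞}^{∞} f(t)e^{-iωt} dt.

F(ω) = \frac{9 \pi e^{- 18 i \omega - 2 \left|{\omega}\right|}}{2}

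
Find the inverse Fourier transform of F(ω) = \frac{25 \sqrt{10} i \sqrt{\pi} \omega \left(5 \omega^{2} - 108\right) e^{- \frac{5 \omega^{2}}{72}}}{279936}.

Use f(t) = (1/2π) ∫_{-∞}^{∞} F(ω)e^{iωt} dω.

f(t) = t^{3} e^{- \frac{18 t^{2}}{5}}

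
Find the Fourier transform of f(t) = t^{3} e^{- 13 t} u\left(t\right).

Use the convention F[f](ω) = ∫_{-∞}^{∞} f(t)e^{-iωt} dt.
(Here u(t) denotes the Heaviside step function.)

F(ω) = \frac{6}{\left(i \omega + 13\right)^{4}}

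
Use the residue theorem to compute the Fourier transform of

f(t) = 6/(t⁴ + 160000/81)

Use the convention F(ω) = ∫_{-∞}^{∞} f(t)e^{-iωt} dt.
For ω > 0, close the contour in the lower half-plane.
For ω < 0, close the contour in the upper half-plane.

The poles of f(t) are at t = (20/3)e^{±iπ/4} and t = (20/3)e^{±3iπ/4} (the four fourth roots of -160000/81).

Let g(z) = f(z)e^{-iωz}; for large |z| the factor e^{-iωz} decays in the lower half-plane when ω > 0 and in the upper half-plane when ω < 0.

Case ω > 0 (lower half-plane, clockwise contour ⇒ F(ω) = -2πi·ΣRes):
  Res_{z = - \frac{10 \sqrt{2}}{3} - \frac{10 \sqrt{2} i}{3}} g(z) = \frac{81 \sqrt{2} i \left(1 - i\right) e^{\frac{10 \sqrt{2} \omega \left(-1 + i\right)}{3}}}{32000}
  Res_{z = \frac{10 \sqrt{2}}{3} - \frac{10 \sqrt{2} i}{3}} g(z) = \frac{81 \sqrt{2} i \left(1 + i\right) e^{- \frac{10 \sqrt{2} \omega \left(1 + i\right)}{3}}}{32000}
  F(ω) = -2πi·ΣRes = \frac{81 \sqrt{2} \pi \left(1 - i\right) \left(e^{\frac{20 \sqrt{2} i \omega}{3}} + i\right) e^{- \frac{10 \sqrt{2} \omega \left(1 + i\right)}{3}}}{16000} = \frac{81 \pi e^{- \frac{10 \sqrt{2} \omega}{3}} \sin{\left(\frac{10 \sqrt{2} \omega}{3} + \frac{\pi}{4} \right)}}{4000}

Case ω < 0 (upper half-plane, counterclockwise contour ⇒ F(ω) = +2πi·ΣRes):
  Res_{z = \frac{10 \sqrt{2}}{3} + \frac{10 \sqrt{2} i}{3}} g(z) = \frac{81 \sqrt{2} i \left(-1 + i\right) e^{\frac{10 \sqrt{2} \omega \left(1 - i\right)}{3}}}{32000}
  Res_{z = - \frac{10 \sqrt{2}}{3} + \frac{10 \sqrt{2} i}{3}} g(z) = \frac{81 \sqrt{2} \left(1 - i\right) e^{\frac{10 \sqrt{2} \omega \left(1 + i\right)}{3}}}{32000}
  F(ω) = 2πi·ΣRes = - \frac{81 \sqrt{2} i \pi \left(i \left(1 - i\right) e^{\frac{10 \sqrt{2} \omega \left(1 - i\right)}{3}} - \left(1 - i\right) e^{\frac{10 \sqrt{2} \omega \left(1 + i\right)}{3}}\right)}{16000} = \frac{81 \pi e^{\frac{10 \sqrt{2} \omega}{3}} \cos{\left(\frac{10 \sqrt{2} \omega}{3} + \frac{\pi}{4} \right)}}{4000}

Both cases combine into a single formula in |ω|:

F(ω) = \frac{81 \pi e^{- \frac{10 \sqrt{2} \left|{\omega}\right|}{3}} \sin{\left(\frac{10 \sqrt{2} \left|{\omega}\right|}{3} + \frac{\pi}{4} \right)}}{4000}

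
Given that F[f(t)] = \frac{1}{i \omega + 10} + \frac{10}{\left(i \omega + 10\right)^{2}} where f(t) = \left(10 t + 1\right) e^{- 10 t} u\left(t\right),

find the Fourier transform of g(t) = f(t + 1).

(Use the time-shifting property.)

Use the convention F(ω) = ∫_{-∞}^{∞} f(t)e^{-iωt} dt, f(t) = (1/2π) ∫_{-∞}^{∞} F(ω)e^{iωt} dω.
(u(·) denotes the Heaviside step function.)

F[g](ω) = \frac{\left(- i \omega - 20\right) e^{i \omega}}{\omega^{2} - 20 i \omega - 100}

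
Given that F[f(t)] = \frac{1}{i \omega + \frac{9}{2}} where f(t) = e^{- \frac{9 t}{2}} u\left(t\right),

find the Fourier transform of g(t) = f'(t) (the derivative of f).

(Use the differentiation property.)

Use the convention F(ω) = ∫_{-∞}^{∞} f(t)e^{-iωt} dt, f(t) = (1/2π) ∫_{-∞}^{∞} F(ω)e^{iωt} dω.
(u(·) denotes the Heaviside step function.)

F[g](ω) = \frac{2 \omega}{2 \omega - 9 i}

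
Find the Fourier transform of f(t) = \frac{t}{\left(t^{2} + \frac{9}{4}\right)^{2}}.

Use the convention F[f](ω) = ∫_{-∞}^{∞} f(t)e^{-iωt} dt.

F(ω) = - \frac{i \pi \omega e^{- \frac{3 \left|{\omega}\right|}{2}}}{3}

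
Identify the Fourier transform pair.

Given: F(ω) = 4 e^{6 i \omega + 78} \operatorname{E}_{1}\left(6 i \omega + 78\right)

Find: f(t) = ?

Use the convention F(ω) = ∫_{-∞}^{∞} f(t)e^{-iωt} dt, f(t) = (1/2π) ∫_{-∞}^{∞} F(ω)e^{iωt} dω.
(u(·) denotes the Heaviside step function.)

f(t) = \frac{4 e^{- 13 t} u\left(t\right)}{t + 6}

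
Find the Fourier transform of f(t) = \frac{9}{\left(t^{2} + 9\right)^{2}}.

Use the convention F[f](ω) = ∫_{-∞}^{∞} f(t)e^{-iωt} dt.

F(ω) = \frac{\pi \left(3 \left|{\omega}\right| + 1\right) e^{- 3 \left|{\omega}\right|}}{6}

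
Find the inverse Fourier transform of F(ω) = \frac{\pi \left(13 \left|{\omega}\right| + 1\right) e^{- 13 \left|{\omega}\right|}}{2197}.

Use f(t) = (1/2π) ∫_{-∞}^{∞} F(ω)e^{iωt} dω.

f(t) = \frac{2}{\left(t^{2} + 169\right)^{2}}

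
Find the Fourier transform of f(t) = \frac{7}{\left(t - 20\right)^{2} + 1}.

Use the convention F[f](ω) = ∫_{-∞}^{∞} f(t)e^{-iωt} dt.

F(ω) = 7 \pi e^{- 20 i \omega - \left|{\omega}\right|}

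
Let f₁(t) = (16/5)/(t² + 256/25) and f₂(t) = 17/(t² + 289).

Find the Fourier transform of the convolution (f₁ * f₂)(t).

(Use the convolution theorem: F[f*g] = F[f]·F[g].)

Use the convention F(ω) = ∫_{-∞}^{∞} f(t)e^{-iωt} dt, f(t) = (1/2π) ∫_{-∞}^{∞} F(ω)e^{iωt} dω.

F[f₁*f₂](ω) = \pi^{2} e^{- \frac{101 \left|{\omega}\right|}{5}}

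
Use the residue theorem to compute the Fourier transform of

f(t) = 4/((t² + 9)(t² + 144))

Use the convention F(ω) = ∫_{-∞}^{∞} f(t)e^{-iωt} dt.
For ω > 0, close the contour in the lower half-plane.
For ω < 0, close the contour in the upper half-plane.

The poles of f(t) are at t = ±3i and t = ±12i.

Let g(z) = f(z)e^{-iωz}; for large |z| the factor e^{-iωz} decays in the lower half-plane when ω > 0 and in the upper half-plane when ω < 0.

Case ω > 0 (lower half-plane, clockwise contour ⇒ F(ω) = -2πi·ΣRes):
  Res_{z = - 3 i} g(z) = \frac{2 i e^{- 3 \omega}}{405}
  Res_{z = - 12 i} g(z) = - \frac{i e^{- 12 \omega}}{810}
  F(ω) = -2πi·ΣRes = \frac{\pi \left(4 e^{9 \omega} - 1\right) e^{- 12 \omega}}{405}

Case ω < 0 (upper half-plane, counterclockwise contour ⇒ F(ω) = +2πi·ΣRes):
  Res_{z = 3 i} g(z) = - \frac{2 i e^{3 \omega}}{405}
  Res_{z = 12 i} g(z) = \frac{i e^{12 \omega}}{810}
  F(ω) = 2πi·ΣRes = \frac{\pi \left(4 - e^{9 \omega}\right) e^{3 \omega}}{405}

Both cases combine into a single formula in |ω|:

F(ω) = \frac{\pi \left(4 e^{9 \left|{\omega}\right|} - 1\right) e^{- 12 \left|{\omega}\right|}}{405}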